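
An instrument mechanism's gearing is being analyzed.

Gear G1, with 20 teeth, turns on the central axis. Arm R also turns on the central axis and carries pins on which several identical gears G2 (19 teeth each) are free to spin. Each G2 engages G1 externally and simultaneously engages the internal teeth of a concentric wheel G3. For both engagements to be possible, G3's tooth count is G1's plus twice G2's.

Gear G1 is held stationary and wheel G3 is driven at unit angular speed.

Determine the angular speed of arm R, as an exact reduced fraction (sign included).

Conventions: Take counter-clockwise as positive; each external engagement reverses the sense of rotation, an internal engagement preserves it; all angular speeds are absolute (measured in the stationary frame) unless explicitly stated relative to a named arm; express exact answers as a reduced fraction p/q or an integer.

recognized (axles ride arm R): planetary set, 20/19/58 teeth
ring teeth: 20 + 2·19 = 58
20(ω_sun−ω_arm) = −58(ω_ring−ω_arm),  ω_sun = 0, ω_ring = 1
20(0−ω_arm) = −58(1−ω_arm)  ⇒  78·ω_arm = 58  ⇒  ω_arm = 29/39
exact speed ratio = 29/39

29/39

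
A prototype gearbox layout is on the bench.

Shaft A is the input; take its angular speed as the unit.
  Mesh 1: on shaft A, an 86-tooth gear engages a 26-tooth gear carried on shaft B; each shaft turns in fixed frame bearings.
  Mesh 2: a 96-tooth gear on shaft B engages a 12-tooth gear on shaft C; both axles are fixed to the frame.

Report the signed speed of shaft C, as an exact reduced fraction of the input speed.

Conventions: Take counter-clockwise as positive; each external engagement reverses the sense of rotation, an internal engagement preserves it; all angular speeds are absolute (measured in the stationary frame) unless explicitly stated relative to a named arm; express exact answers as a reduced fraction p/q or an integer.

344/13

2-mesh fixed-axis compound train (all bearings frame-fixed)
mesh 1 [86T→26T]: |ω|/ω_in = 1×86/26 = 43/13, sense flips to −
mesh 2 [96T→12T]: |ω|/ω_in = (43/13)×96/12 = 344/13, sense flips to +
signed output speed (× input speed) = 344/13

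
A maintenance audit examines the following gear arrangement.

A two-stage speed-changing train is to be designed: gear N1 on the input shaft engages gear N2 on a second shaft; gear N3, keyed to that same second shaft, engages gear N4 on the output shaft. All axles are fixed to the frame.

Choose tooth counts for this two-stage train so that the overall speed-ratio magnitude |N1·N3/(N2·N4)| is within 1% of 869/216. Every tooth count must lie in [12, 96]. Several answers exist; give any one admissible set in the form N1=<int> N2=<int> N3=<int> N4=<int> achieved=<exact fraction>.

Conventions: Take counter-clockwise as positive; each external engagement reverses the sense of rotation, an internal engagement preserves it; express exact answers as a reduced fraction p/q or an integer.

N1=22 N2=12 N3=79 N4=36 achieved=869/216

topology: fixed-axis compound train — 2 stages, target 869/216
target = 869/216 in lowest terms: an exact hit needs N1·N3 = k·869 and N2·N4 = k·216 for one integer k, every count in [12, 96]; additionally prefer no 1:1 stage (N1 ≠ N2, N3 ≠ N4)
k = 1: no 1:1-free in-range split of k·869 and k·216 into factor pairs; take k = 2
k = 2: N1·N3 = 1738 = 22·79, N2·N4 = 432 = 12·36
achieved = 22·79/(12·36) = 869/216; |achieved − target| = 0 ≤ 869/21600 ✓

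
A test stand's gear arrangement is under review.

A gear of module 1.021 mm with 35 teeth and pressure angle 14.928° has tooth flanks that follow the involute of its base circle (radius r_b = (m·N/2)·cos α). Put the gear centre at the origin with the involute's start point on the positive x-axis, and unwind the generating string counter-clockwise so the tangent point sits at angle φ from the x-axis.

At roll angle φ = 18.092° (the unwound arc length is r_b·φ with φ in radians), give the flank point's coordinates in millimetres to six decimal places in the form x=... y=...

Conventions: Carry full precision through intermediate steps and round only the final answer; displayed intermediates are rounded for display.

x=18.103840 y=0.179386

topology: single-mesh involute geometry — m = 1.021, N = 35
pitch radius r_p = m·N/2 = 1.021·35/2 = 17.867500
base radius r_b = r_p·cos α = 17.867500·cos 14.928° = 17.264477
roll angle φ = 18.092° = 0.31576497 rad
x = r_b·(cos φ + φ·sin φ) = 18.103840
y = r_b·(sin φ − φ·cos φ) = 0.179386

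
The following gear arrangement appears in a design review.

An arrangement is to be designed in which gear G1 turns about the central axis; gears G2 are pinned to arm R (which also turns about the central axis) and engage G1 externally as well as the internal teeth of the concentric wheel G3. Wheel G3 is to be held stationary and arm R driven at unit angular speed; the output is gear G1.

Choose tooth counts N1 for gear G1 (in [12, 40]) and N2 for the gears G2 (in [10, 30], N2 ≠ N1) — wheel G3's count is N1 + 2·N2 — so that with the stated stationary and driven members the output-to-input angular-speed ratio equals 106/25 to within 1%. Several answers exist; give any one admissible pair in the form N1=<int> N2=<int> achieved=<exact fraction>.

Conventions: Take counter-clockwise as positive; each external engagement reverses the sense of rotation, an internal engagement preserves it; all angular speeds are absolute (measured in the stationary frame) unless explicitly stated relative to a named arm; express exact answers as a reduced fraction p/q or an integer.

topology: planetary set — design target 106/25, arm = carrier (Willis)
Willis with ω_ring = 0: ω_sun/ω_arm = (N1+N3)/N1; set equal to 106/25  ⇒  N3/N1 = 106/25 − 1 = 81/25
N3 = N1 + 2·N2  ⇒  N2/N1 = (N3/N1 − 1)/2 = (81/25 − 1)/2 = 28/25
smallest multiple with N1 ≥ 12 and N2 ≥ 10: k = 1  ⇒  N1 = 1·25 = 25, N2 = 1·28 = 28 (N1 ≤ 40, N2 ≤ 30, N2 ≠ N1 ✓), N3 = 25 + 2·28 = 81
check: (N1+N3)/N1 with N1 = 25, N3 = 81 gives 106/25; |achieved − target| = 0 ≤ 53/1250 ✓

N1=25 N2=28 achieved=106/25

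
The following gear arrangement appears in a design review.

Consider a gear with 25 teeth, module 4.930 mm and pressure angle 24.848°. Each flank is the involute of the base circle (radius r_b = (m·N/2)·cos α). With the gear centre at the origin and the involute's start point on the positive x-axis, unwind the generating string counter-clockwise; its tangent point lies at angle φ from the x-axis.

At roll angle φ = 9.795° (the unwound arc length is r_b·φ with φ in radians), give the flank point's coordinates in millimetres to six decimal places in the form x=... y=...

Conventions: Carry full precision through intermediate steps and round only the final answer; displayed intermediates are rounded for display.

x=56.731302 y=0.092859

recognized (one wheel, involute flank): single-mesh tooth geometry, m = 4.930, N = 25
pitch radius r_p = m·N/2 = 4.930·25/2 = 61.625000
base radius r_b = r_p·cos α = 61.625000·cos 24.848° = 55.920113
roll angle φ = 9.795° = 0.17095500 rad
x = r_b·(cos φ + φ·sin φ) = 56.731302
y = r_b·(sin φ − φ·cos φ) = 0.092859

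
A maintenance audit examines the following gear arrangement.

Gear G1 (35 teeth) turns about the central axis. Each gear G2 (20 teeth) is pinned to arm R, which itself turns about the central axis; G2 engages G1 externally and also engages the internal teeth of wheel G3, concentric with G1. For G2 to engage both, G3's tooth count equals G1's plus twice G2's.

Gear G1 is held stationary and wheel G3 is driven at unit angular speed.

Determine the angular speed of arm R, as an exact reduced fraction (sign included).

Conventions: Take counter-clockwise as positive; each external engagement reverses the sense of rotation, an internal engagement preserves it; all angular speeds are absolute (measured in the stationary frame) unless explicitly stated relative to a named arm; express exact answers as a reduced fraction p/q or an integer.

15/22

recognized (axles ride arm R): planetary set, 35/20/75 teeth
ring teeth: 35 + 2·20 = 75
35(ω_sun−ω_arm) = −75(ω_ring−ω_arm),  ω_sun = 0, ω_ring = 1
35(0−ω_arm) = −75(1−ω_arm)  ⇒  110·ω_arm = 75  ⇒  ω_arm = 15/22
exact speed ratio = 15/22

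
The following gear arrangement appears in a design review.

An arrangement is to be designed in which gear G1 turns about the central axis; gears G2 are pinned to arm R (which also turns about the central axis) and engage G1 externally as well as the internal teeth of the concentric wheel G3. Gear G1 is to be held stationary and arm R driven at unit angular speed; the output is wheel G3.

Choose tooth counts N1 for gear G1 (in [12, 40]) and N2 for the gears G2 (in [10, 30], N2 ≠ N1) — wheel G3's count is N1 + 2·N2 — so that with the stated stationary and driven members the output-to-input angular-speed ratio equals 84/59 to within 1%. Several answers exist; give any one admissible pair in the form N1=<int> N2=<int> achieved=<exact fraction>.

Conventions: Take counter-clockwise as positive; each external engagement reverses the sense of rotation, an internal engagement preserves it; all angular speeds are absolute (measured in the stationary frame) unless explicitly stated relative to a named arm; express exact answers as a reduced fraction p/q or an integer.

topology: planetary set — design target 84/59, arm = carrier (Willis)
Willis with ω_sun = 0: ω_ring/ω_arm = (N1+N3)/N3; set equal to 84/59  ⇒  N3/N1 = 1/(84/59 − 1) = 59/25
N3 = N1 + 2·N2  ⇒  N2/N1 = (N3/N1 − 1)/2 = (59/25 − 1)/2 = 17/25
smallest multiple with N1 ≥ 12 and N2 ≥ 10: k = 1  ⇒  N1 = 1·25 = 25, N2 = 1·17 = 17 (N1 ≤ 40, N2 ≤ 30, N2 ≠ N1 ✓), N3 = 25 + 2·17 = 59
check: (N1+N3)/N3 with N1 = 25, N3 = 59 gives 84/59; |achieved − target| = 0 ≤ 21/1475 ✓

N1=25 N2=17 achieved=84/59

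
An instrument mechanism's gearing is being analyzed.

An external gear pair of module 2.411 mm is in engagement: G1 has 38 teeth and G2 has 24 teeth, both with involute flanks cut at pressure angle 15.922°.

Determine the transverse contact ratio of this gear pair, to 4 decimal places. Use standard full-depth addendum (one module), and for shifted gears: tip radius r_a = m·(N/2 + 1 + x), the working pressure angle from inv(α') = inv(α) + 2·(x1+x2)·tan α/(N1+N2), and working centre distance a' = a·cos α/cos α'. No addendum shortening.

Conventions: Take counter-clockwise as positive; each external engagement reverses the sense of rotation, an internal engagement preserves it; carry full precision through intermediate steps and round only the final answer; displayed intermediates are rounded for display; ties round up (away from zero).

1.8591

topology: single-mesh involute geometry — m = 2.411, 38T/24T pair
base radii: r_b1 = 44.051586, r_b2 = 27.822054
tip radii: r_a1 = 48.220000, r_a2 = 31.343000
no profile shift: α' = α, a' = a
action lengths: √(r_a1²−r_b1²) = 19.611889, √(r_a2²−r_b2²) = 14.433189
base pitch p_b = π·m·cos α = 7.283797
CR = (19.611889 + 14.433189 − 74.741000·sin 15.92200°)/7.283797 = 1.859126
contact ratio ≈ 1.8591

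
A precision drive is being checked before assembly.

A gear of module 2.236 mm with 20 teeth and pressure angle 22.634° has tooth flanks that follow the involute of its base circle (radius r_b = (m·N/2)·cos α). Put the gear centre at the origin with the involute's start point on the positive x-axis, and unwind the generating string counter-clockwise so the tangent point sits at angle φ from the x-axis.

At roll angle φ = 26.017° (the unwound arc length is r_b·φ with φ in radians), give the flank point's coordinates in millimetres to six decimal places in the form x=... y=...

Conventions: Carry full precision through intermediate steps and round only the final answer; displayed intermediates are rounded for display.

recognized (one wheel, involute flank): single-mesh tooth geometry, m = 2.236, N = 20
pitch radius r_p = m·N/2 = 2.236·20/2 = 22.360000
base radius r_b = r_p·cos α = 22.360000·cos 22.634° = 20.637878
roll angle φ = 26.017° = 0.45408231 rad
x = r_b·(cos φ + φ·sin φ) = 22.657121
y = r_b·(sin φ − φ·cos φ) = 0.630908

x=22.657121 y=0.630908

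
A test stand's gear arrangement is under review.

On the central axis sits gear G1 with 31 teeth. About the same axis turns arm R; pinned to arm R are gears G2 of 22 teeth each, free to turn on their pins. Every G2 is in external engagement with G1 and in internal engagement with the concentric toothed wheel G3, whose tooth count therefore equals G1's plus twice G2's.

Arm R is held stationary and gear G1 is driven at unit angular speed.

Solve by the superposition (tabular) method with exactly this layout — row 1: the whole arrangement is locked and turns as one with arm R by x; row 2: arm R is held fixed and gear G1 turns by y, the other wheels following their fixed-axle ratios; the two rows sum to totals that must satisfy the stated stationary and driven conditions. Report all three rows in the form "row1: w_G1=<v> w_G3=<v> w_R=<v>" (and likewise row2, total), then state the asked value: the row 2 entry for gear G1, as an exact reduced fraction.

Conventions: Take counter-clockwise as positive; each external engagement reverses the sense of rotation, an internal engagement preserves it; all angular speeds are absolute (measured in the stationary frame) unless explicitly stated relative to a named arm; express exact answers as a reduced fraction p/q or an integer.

row1: w_G1=0 w_G3=0 w_R=0
row2: w_G1=1 w_G3=-31/75 w_R=0
total: w_G1=1 w_G3=-31/75 w_R=0
asked value: 1

topology: planetary set — G1 31T / G2 22T / G3 75T, arm = carrier (Willis)
row 1: whole set turns with the arm by x
superposition row 2 [arm held]: sun y, ring −(31/75)·y, arm 0
boundary: total ω_arm = x = 0 and total ω_sun = x + y = 1  ⇒  y = 1, x = 0
row 2 ring = −(31/75)·1 = -31/75
totals (row 1 + row 2): sun 0 + 1 = 1, ring 0 + (-31/75) = -31/75, arm 0 + 0 = 0
asked cell (row2, sun) = 1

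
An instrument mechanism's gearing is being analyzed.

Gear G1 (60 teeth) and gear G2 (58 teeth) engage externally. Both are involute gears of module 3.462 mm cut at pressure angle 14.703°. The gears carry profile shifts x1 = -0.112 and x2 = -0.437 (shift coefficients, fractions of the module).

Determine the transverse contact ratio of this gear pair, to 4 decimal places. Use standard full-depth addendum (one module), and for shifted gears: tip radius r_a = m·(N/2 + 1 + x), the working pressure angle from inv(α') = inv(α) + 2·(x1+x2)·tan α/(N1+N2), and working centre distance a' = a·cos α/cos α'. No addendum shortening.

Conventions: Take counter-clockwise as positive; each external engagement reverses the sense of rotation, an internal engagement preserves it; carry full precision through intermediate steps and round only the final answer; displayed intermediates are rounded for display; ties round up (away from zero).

recognized (one external pair, fixed centres): single-mesh tooth geometry, m = 3.462, N1 = 60, N2 = 58
base radii: r_b1 = 100.459049, r_b2 = 97.110414
tip radii: r_a1 = 106.934256, r_a2 = 102.347106
inv(α') = inv(14.703°) + 2·(-0.112-0.437)·tan α/(60+58) = 0.00334363  ⇒  α' = 12.28052°
a' = a·cos α / cos α' = 204.2580·cos 14.703°/cos 12.28052° = 202.196128
action lengths: √(r_a1²−r_b1²) = 36.645800, √(r_a2²−r_b2²) = 32.318689
base pitch p_b = π·m·cos α = 10.520047
CR = (36.645800 + 32.318689 − 202.196128·sin 12.28052°)/10.520047 = 2.467453
contact ratio ≈ 2.4675

2.4675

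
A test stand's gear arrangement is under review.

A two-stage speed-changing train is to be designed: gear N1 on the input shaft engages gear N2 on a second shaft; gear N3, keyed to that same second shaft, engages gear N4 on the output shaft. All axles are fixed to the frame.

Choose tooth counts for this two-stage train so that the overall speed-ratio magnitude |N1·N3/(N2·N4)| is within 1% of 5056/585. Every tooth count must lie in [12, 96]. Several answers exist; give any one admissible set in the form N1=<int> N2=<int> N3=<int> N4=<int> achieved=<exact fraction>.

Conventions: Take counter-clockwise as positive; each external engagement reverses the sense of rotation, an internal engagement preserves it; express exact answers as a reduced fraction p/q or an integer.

design class (target 5056/585): fixed-axis compound train
target = 5056/585 in lowest terms: an exact hit needs N1·N3 = k·5056 and N2·N4 = k·585 for one integer k, every count in [12, 96]; additionally prefer no 1:1 stage (N1 ≠ N2, N3 ≠ N4)
k = 1: N1·N3 = 5056 = 64·79, N2·N4 = 585 = 13·45
achieved = 64·79/(13·45) = 5056/585; |achieved − target| = 0 ≤ 1264/14625 ✓

N1=64 N2=13 N3=79 N4=45 achieved=5056/585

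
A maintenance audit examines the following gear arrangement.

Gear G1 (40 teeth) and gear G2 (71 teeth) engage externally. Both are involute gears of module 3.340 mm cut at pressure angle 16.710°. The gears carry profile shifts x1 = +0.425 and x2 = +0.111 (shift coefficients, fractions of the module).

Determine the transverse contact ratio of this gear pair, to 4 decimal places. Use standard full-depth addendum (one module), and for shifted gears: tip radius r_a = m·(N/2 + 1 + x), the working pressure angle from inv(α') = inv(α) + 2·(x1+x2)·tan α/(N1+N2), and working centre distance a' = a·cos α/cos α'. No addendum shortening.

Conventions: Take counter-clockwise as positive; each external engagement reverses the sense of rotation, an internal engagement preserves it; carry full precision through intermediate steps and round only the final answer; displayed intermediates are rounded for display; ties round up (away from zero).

1.8344

single-mesh involute tooth geometry (40T engaging 71T at module 3.340)
base radii: r_b1 = 63.979191, r_b2 = 113.563065
tip radii: r_a1 = 71.559500, r_a2 = 122.280740
inv(α') = inv(16.710°) + 2·(+0.425+0.111)·tan α/(40+71) = 0.01145939  ⇒  α' = 18.37108°
a' = a·cos α / cos α' = 185.3700·cos 16.710°/cos 18.37108° = 187.076577
action lengths: √(r_a1²−r_b1²) = 32.053473, √(r_a2²−r_b2²) = 45.343243
base pitch p_b = π·m·cos α = 10.049828
CR = (32.053473 + 45.343243 − 187.076577·sin 18.37108°)/10.049828 = 1.834437
contact ratio ≈ 1.8344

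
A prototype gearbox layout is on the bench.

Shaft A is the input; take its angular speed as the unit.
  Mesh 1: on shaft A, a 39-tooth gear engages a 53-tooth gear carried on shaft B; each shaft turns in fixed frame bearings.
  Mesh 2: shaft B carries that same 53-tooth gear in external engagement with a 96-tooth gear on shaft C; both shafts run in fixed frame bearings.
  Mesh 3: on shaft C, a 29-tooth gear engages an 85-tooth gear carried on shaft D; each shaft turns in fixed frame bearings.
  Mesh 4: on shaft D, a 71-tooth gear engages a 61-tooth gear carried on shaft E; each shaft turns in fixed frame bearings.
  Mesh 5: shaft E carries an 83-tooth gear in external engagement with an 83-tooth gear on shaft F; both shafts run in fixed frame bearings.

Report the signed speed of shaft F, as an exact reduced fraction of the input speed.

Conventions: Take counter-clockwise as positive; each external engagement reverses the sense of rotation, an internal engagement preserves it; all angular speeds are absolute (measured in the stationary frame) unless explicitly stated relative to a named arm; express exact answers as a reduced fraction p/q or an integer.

5-mesh fixed-axis compound train (all bearings frame-fixed)
mesh 1 [39T→53T]: |ω|/ω_in = 1×39/53 = 39/53, sense flips to −
mesh 2 [53T→96T]: |ω|/ω_in = (39/53)×53/96 = 13/32, sense flips to +
mesh 3 [29T→85T]: |ω|/ω_in = (13/32)×29/85 = 377/2720, sense flips to −
mesh 4 [71T→61T]: |ω|/ω_in = (377/2720)×71/61 = 26767/165920, sense flips to +
mesh 5 [83T→83T]: |ω|/ω_in = (26767/165920)×83/83 = 26767/165920, sense flips to −
signed output speed (× input speed) = -26767/165920

-26767/165920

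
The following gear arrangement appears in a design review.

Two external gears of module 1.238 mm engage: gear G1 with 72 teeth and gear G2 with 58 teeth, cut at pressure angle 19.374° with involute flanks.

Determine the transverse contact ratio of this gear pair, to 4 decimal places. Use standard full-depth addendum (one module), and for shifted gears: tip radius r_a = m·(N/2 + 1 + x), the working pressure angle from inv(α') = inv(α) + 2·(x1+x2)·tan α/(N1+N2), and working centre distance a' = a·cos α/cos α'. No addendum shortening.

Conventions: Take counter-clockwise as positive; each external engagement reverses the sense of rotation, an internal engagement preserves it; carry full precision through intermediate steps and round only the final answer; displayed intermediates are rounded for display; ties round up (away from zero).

recognized (one external pair, fixed centres): single-mesh tooth geometry, m = 1.238, N1 = 72, N2 = 58
base radii: r_b1 = 42.044261, r_b2 = 33.868988
tip radii: r_a1 = 45.806000, r_a2 = 37.140000
no profile shift: α' = α, a' = a
action lengths: √(r_a1²−r_b1²) = 18.178827, √(r_a2²−r_b2²) = 15.240448
base pitch p_b = π·m·cos α = 3.669054
CR = (18.178827 + 15.240448 − 80.470000·sin 19.37400°)/3.669054 = 1.832820
contact ratio ≈ 1.8328

1.8328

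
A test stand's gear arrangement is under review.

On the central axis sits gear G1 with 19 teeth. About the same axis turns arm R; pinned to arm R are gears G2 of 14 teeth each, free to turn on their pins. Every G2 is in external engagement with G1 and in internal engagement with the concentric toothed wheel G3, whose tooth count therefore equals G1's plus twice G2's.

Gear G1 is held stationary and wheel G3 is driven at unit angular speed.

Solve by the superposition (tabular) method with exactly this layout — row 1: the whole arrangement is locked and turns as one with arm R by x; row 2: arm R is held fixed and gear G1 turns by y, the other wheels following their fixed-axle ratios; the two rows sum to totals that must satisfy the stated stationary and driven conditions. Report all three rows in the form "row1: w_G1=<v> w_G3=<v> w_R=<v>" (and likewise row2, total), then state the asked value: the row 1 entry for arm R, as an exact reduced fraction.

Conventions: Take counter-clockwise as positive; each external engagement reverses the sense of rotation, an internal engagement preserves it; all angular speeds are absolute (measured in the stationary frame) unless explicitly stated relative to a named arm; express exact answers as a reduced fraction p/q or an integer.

planetary set (19T centre, 14T on arm, 47T internal) — Willis relation
row 1: whole set turns with the arm by x
row 2: sun turns y, ring = −(19/47)·y, arm 0
boundary: total ω_sun = x + y = 0 and total ω_ring = x − (19/47)·y = 1  ⇒  y = -47/66, x = 47/66
row 2 ring = −(19/47)·(-47/66) = 19/66
totals (row 1 + row 2): sun 47/66 + (-47/66) = 0, ring 47/66 + 19/66 = 1, arm 47/66 + 0 = 47/66
asked cell (row1, arm) = 47/66

row1: w_G1=47/66 w_G3=47/66 w_R=47/66
row2: w_G1=-47/66 w_G3=19/66 w_R=0
total: w_G1=0 w_G3=1 w_R=47/66
asked value: 47/66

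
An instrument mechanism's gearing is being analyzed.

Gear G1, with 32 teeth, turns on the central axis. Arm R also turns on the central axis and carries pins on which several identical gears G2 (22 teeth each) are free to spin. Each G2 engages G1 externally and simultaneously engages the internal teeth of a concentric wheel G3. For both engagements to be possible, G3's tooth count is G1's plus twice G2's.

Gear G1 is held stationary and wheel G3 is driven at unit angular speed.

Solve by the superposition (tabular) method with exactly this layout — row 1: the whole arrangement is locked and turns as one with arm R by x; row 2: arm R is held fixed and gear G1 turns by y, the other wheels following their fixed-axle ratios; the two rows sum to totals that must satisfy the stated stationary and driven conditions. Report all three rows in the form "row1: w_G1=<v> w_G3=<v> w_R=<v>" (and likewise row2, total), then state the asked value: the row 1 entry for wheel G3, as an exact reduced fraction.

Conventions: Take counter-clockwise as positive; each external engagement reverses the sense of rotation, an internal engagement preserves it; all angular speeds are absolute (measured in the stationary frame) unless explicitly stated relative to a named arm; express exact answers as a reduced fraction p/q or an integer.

row1: w_G1=19/27 w_G3=19/27 w_R=19/27
row2: w_G1=-19/27 w_G3=8/27 w_R=0
total: w_G1=0 w_G3=1 w_R=19/27
asked value: 19/27

class = planetary set [G3 = 32+2·22 = 76; Willis about the carrier]
superposition row 1 [locked train]: every member turns x
row 2 — arm fixed, fixed-axis ratios: sun y, ring −(32/76)·y, arm 0
boundary: total ω_sun = x + y = 0 and total ω_ring = x − (32/76)·y = 1  ⇒  y = -19/27, x = 19/27
row 2 ring = −(32/76)·(-19/27) = 8/27
totals (row 1 + row 2): sun 19/27 + (-19/27) = 0, ring 19/27 + 8/27 = 1, arm 19/27 + 0 = 19/27
asked cell (row1, ring) = 19/27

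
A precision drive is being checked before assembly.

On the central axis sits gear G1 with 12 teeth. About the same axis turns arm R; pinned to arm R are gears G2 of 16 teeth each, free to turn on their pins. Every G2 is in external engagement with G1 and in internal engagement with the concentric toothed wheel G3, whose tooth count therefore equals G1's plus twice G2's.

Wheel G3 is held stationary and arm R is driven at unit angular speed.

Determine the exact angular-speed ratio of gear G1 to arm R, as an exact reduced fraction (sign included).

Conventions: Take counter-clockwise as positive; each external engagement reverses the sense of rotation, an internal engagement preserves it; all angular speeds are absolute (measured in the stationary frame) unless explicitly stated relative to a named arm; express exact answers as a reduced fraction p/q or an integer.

planetary set (12T centre, 16T on arm, 44T internal) — Willis relation
ring teeth: 12 + 2·16 = 44
12(ω_sun−ω_arm) = −44(ω_ring−ω_arm),  ω_ring = 0, ω_arm = 1
ω_sun = 1 − (44/12)(0−1) = 14/3
ω_out/ω_in = 14/3

14/3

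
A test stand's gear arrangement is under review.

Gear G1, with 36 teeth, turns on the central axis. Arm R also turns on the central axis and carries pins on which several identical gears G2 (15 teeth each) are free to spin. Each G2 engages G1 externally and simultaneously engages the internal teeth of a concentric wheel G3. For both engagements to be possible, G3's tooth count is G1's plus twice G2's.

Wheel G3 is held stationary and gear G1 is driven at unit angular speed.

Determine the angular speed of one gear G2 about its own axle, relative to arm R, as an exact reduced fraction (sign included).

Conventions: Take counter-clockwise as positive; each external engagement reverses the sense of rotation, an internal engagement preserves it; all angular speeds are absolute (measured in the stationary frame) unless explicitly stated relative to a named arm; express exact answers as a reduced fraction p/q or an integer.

-132/85

planetary set (36T centre, 15T on arm, 66T internal) — Willis relation
ring teeth: 36 + 2·15 = 66
36(ω_sun−ω_arm) = −66(ω_ring−ω_arm),  ω_ring = 0, ω_sun = 1
36(1−ω_arm) = −66(0−ω_arm)  ⇒  102·ω_arm = 36  ⇒  ω_arm = 6/17
sun–planet mesh: 36·(1−6/17) = −15·(ω_p−ω_arm)  ⇒  ω_p−ω_arm = -132/85
exact speed ratio = -132/85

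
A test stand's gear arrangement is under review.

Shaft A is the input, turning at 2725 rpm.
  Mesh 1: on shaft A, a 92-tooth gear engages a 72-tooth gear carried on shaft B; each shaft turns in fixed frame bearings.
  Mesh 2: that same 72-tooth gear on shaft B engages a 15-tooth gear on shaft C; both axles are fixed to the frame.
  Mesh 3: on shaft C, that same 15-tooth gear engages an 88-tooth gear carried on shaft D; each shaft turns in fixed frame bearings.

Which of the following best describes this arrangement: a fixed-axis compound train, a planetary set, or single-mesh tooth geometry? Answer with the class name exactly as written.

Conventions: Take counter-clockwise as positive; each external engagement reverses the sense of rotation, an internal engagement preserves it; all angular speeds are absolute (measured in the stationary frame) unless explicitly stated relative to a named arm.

fixed-axis compound train

3-mesh fixed-axis compound train (all bearings frame-fixed)
classification: fixed-axis compound train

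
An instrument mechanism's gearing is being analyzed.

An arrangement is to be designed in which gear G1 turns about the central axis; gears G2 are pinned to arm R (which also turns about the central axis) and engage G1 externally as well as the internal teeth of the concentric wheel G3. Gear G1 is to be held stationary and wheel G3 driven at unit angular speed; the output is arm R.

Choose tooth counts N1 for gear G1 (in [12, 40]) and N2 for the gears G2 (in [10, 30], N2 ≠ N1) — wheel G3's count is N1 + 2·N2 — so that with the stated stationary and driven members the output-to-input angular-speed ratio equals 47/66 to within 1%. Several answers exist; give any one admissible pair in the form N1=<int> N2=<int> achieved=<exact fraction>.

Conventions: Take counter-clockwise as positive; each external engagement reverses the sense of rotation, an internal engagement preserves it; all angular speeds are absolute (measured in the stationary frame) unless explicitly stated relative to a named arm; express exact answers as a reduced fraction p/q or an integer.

class = planetary set [ratio 47/66 wanted; Willis about the carrier]
Willis with ω_sun = 0: ω_arm/ω_ring = N3/(N1+N3); set equal to 47/66  ⇒  N3/N1 = (47/66)/(1 − 47/66) = 47/19
N3 = N1 + 2·N2  ⇒  N2/N1 = (N3/N1 − 1)/2 = (47/19 − 1)/2 = 14/19
smallest multiple with N1 ≥ 12 and N2 ≥ 10: k = 1  ⇒  N1 = 1·19 = 19, N2 = 1·14 = 14 (N1 ≤ 40, N2 ≤ 30, N2 ≠ N1 ✓), N3 = 19 + 2·14 = 47
check: N3/(N1+N3) with N1 = 19, N3 = 47 gives 47/66; |achieved − target| = 0 ≤ 47/6600 ✓

N1=19 N2=14 achieved=47/66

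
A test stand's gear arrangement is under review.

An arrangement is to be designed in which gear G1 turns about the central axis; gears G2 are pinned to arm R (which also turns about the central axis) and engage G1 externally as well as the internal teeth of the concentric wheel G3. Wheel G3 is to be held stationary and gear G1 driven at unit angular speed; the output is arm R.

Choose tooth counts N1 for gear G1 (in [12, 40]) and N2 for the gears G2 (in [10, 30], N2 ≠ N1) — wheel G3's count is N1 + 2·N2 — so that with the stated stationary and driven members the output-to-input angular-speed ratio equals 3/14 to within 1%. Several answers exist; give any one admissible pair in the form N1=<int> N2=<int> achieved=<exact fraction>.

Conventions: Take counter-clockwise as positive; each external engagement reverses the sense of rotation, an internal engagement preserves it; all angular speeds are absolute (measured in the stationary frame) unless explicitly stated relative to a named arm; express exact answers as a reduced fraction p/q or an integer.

planetary set to be sized for 3/14 (Willis relation)
Willis with ω_ring = 0: ω_arm/ω_sun = N1/(N1+N3); set equal to 3/14  ⇒  N3/N1 = 1/(3/14) − 1 = 11/3
N3 = N1 + 2·N2  ⇒  N2/N1 = (N3/N1 − 1)/2 = (11/3 − 1)/2 = 4/3
smallest multiple with N1 ≥ 12 and N2 ≥ 10: k = 4  ⇒  N1 = 4·3 = 12, N2 = 4·4 = 16 (N1 ≤ 40, N2 ≤ 30, N2 ≠ N1 ✓), N3 = 12 + 2·16 = 44
check: N1/(N1+N3) with N1 = 12, N3 = 44 gives 3/14; |achieved − target| = 0 ≤ 3/1400 ✓

N1=12 N2=16 achieved=3/14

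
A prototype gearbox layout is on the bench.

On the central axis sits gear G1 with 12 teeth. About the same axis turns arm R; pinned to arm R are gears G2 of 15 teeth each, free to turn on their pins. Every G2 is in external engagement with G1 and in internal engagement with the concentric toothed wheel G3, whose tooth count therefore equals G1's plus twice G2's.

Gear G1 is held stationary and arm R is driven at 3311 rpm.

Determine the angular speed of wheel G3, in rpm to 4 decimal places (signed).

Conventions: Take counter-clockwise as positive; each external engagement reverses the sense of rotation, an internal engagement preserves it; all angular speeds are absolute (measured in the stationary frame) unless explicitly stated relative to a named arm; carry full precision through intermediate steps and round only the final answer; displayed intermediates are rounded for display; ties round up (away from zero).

+4257.0000 rpm

class = planetary set [G3 = 12+2·15 = 42; Willis about the carrier]
normalise by the input: solve with ω_arm = 1, then scale by 3311 rpm
ring teeth: 12 + 2·15 = 42
12(ω_sun−ω_arm) = −42(ω_ring−ω_arm),  ω_sun = 0, ω_arm = 1
ω_ring = 1 − (12/42)(0−1) = 9/7
scale: ω_ring = 9/7 × 3311 rpm = +4257.0000 rpm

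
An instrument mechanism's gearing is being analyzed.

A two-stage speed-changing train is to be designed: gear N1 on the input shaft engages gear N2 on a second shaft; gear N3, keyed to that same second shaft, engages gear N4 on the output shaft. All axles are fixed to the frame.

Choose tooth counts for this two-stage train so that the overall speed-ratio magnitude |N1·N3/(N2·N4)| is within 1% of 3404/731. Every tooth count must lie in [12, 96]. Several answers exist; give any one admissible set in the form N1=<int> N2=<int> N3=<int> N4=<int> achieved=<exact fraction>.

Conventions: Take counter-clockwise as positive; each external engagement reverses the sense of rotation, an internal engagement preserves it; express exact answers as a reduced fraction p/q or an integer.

N1=37 N2=17 N3=92 N4=43 achieved=3404/731

design class (target 3404/731): fixed-axis compound train
target = 3404/731 in lowest terms: an exact hit needs N1·N3 = k·3404 and N2·N4 = k·731 for one integer k, every count in [12, 96]; additionally prefer no 1:1 stage (N1 ≠ N2, N3 ≠ N4)
k = 1: N1·N3 = 3404 = 37·92, N2·N4 = 731 = 17·43
achieved = 37·92/(17·43) = 3404/731; |achieved − target| = 0 ≤ 851/18275 ✓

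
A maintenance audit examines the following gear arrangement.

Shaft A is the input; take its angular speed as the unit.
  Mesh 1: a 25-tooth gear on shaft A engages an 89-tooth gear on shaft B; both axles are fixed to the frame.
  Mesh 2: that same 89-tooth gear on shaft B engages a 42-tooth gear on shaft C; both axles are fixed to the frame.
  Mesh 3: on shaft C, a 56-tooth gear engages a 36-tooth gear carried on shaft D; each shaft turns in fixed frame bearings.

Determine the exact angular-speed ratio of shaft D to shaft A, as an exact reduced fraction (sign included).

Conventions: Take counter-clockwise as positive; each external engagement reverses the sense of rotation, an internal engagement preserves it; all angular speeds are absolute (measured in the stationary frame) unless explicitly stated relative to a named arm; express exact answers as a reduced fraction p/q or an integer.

class = fixed-axis compound train [3 meshes; 3 ratios multiply, 3 sense flips]
mesh 1 [25T→89T]: running ratio 25/89, sense −
mesh 2 [89T→42T]: running ratio 25/42, sense +
mesh 3 [56T→36T]: running ratio 25/27, sense −
ω_out/ω_in = -25/27

-25/27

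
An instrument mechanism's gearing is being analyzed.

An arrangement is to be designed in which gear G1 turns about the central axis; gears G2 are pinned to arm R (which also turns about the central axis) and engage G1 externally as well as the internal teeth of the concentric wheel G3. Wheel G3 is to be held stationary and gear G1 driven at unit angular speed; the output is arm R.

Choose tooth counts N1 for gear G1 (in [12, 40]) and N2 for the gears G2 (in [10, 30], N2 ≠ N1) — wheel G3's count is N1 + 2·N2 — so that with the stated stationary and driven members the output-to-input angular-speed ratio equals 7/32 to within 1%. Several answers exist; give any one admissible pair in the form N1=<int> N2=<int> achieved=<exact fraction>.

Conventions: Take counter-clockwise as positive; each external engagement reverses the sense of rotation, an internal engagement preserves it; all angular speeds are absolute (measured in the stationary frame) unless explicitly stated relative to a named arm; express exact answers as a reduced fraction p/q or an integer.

N1=14 N2=18 achieved=7/32

class = planetary set [ratio 7/32 wanted; Willis about the carrier]
Willis with ω_ring = 0: ω_arm/ω_sun = N1/(N1+N3); set equal to 7/32  ⇒  N3/N1 = 1/(7/32) − 1 = 25/7
N3 = N1 + 2·N2  ⇒  N2/N1 = (N3/N1 − 1)/2 = (25/7 − 1)/2 = 9/7
smallest multiple with N1 ≥ 12 and N2 ≥ 10: k = 2  ⇒  N1 = 2·7 = 14, N2 = 2·9 = 18 (N1 ≤ 40, N2 ≤ 30, N2 ≠ N1 ✓), N3 = 14 + 2·18 = 50
check: N1/(N1+N3) with N1 = 14, N3 = 50 gives 7/32; |achieved − target| = 0 ≤ 7/3200 ✓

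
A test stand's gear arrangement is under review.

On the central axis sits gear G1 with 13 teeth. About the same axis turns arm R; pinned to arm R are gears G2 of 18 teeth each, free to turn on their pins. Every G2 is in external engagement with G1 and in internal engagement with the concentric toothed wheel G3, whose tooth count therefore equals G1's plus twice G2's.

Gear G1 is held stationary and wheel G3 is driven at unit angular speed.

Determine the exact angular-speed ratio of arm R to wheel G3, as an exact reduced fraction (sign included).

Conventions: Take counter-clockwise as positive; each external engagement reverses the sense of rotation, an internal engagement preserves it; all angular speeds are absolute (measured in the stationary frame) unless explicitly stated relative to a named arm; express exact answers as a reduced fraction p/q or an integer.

49/62

recognized (axles ride arm R): planetary set, 13/18/49 teeth
ring teeth: 13 + 2·18 = 49
13(ω_sun−ω_arm) = −49(ω_ring−ω_arm),  ω_sun = 0, ω_ring = 1
13(0−ω_arm) = −49(1−ω_arm)  ⇒  62·ω_arm = 49  ⇒  ω_arm = 49/62
ω_out/ω_in = 49/62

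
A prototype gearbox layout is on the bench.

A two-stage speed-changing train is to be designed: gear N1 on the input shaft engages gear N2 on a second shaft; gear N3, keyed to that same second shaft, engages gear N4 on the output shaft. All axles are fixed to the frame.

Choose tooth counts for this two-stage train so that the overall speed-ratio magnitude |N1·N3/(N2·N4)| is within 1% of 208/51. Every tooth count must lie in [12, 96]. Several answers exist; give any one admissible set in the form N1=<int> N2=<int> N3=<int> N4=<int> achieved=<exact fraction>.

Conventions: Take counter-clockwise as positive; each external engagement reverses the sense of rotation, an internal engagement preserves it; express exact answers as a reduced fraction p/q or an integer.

design class (target 208/51): fixed-axis compound train
target = 208/51 in lowest terms: an exact hit needs N1·N3 = k·208 and N2·N4 = k·51 for one integer k, every count in [12, 96]; additionally prefer no 1:1 stage (N1 ≠ N2, N3 ≠ N4)
k = 1…3: no 1:1-free in-range split of k·208 and k·51 into factor pairs; take k = 4
k = 4: N1·N3 = 832 = 13·64, N2·N4 = 204 = 12·17
achieved = 13·64/(12·17) = 208/51; |achieved − target| = 0 ≤ 52/1275 ✓

N1=13 N2=12 N3=64 N4=17 achieved=208/51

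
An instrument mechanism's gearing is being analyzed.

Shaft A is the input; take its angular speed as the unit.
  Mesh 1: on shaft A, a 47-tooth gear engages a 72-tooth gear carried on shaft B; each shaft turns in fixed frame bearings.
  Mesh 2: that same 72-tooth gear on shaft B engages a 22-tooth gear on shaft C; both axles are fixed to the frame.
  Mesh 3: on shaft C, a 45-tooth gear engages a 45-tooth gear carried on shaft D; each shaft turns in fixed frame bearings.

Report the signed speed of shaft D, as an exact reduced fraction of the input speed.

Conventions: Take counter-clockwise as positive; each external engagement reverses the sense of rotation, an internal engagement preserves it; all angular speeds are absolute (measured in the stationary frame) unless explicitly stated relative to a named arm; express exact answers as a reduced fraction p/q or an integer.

3-mesh fixed-axis compound train (all bearings frame-fixed)
mesh 1 [47T→72T]: |ω|/ω_in = 1×47/72 = 47/72, sense flips to −
mesh 2 [72T→22T]: |ω|/ω_in = (47/72)×72/22 = 47/22, sense flips to +
mesh 3 [45T→45T]: |ω|/ω_in = (47/22)×45/45 = 47/22, sense flips to −
signed output speed (× input speed) = -47/22

-47/22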